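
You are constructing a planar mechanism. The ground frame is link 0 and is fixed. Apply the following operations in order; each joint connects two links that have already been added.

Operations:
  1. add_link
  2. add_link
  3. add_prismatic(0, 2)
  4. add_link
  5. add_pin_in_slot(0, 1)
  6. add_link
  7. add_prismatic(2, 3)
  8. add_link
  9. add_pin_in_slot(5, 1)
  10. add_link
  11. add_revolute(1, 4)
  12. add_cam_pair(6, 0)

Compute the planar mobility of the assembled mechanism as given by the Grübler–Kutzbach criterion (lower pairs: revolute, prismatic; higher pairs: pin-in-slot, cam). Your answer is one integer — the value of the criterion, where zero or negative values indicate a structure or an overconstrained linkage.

(L,J1,J2)=(1,0,0); link0 fixed
link1: (2,0,0)
link2: (3,0,0)
P 0-2 [J1]: (3,1,0)
link3: (4,1,0)
PS 0-1 [J2]: (4,1,1)
link4: (5,1,1)
P 2-3 [J1]: (5,2,1)
link5: (6,2,1)
PS 5-1 [J2]: (6,2,2)
link6: (7,2,2)
R 1-4 [J1]: (7,3,2)
C 6-0 [J2]: (7,3,3)
Grübler: 3·6 − 2·3 − 3 = 9

M = 9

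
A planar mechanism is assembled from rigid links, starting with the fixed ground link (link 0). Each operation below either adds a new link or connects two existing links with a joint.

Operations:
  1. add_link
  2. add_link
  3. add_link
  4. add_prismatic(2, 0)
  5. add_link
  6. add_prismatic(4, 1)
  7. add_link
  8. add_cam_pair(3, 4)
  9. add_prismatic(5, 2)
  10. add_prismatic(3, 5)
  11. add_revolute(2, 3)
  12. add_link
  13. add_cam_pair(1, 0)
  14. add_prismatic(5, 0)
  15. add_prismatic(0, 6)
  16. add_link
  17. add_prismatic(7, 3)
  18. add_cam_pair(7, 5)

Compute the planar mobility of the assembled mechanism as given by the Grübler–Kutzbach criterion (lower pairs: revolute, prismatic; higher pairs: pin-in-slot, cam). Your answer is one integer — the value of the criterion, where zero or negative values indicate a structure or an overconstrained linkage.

M = 2

L=1 J1=0 J2=0
add link → L=2 J1=0 J2=0
add link → L=3 J1=0 J2=0
add link → L=4 J1=0 J2=0
P@2,0 dof=1 J1 → L=4 J1=1 J2=0
add link → L=5 J1=1 J2=0
P@4,1 dof=1 J1 → L=5 J1=2 J2=0
add link → L=6 J1=2 J2=0
C@3,4 dof=2 J2 → L=6 J1=2 J2=1
P@5,2 dof=1 J1 → L=6 J1=3 J2=1
P@3,5 dof=1 J1 → L=6 J1=4 J2=1
R@2,3 dof=1 J1 → L=6 J1=5 J2=1
add link → L=7 J1=5 J2=1
C@1,0 dof=2 J2 → L=7 J1=5 J2=2
P@5,0 dof=1 J1 → L=7 J1=6 J2=2
P@0,6 dof=1 J1 → L=7 J1=7 J2=2
add link → L=8 J1=7 J2=2
P@7,3 dof=1 J1 → L=8 J1=8 J2=2
C@7,5 dof=2 J2 → L=8 J1=8 J2=3
M=3(L−1)−2J1−J2=3·7−2·8−3=2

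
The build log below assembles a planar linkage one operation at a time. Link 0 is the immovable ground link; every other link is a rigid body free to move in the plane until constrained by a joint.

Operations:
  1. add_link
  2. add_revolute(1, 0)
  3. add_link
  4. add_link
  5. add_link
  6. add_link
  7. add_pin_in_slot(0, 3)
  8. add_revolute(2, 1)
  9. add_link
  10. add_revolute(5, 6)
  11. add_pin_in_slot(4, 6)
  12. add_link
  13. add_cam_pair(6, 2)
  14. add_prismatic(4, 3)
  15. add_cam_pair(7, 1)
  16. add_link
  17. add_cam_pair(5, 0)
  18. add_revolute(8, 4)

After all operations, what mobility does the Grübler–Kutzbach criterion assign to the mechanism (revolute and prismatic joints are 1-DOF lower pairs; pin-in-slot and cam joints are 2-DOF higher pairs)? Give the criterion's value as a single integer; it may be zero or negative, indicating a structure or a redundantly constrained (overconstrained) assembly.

(L,J1,J2)=(1,0,0); link0 fixed
link1: (2,0,0)
R 1-0 [J1]: (2,1,0)
link2: (3,1,0)
link3: (4,1,0)
link4: (5,1,0)
link5: (6,1,0)
PS 0-3 [J2]: (6,1,1)
R 2-1 [J1]: (6,2,1)
link6: (7,2,1)
R 5-6 [J1]: (7,3,1)
PS 4-6 [J2]: (7,3,2)
link7: (8,3,2)
C 6-2 [J2]: (8,3,3)
P 4-3 [J1]: (8,4,3)
C 7-1 [J2]: (8,4,4)
link8: (9,4,4)
C 5-0 [J2]: (9,4,5)
R 8-4 [J1]: (9,5,5)
Grübler: 3·8 − 2·5 − 5 = 9

M = 9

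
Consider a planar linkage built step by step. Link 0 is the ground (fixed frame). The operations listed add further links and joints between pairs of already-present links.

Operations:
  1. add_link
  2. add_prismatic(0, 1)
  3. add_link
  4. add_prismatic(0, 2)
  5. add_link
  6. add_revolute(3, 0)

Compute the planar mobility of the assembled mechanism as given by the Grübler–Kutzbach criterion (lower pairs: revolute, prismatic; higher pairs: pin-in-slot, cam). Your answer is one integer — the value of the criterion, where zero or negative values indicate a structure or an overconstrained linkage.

(L,J1,J2)=(1,0,0); link0 fixed
link1: (2,0,0)
P 0-1 [J1]: (2,1,0)
link2: (3,1,0)
P 0-2 [J1]: (3,2,0)
link3: (4,2,0)
R 3-0 [J1]: (4,3,0)
Grübler: 3·3 − 2·3 − 0 = 3

M = 3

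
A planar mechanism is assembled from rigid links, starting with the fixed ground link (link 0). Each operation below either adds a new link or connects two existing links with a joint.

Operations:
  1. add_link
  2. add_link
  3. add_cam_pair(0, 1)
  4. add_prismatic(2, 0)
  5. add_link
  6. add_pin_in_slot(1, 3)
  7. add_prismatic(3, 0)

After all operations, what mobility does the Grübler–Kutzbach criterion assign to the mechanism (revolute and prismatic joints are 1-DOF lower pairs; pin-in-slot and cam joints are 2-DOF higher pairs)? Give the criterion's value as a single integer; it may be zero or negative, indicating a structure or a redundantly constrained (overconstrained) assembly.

M = 3

L=1 J1=0 J2=0
add link → L=2 J1=0 J2=0
add link → L=3 J1=0 J2=0
C@0,1 dof=2 J2 → L=3 J1=0 J2=1
P@2,0 dof=1 J1 → L=3 J1=1 J2=1
add link → L=4 J1=1 J2=1
PS@1,3 dof=2 J2 → L=4 J1=1 J2=2
P@3,0 dof=1 J1 → L=4 J1=2 J2=2
M=3(L−1)−2J1−J2=3·3−2·2−2=3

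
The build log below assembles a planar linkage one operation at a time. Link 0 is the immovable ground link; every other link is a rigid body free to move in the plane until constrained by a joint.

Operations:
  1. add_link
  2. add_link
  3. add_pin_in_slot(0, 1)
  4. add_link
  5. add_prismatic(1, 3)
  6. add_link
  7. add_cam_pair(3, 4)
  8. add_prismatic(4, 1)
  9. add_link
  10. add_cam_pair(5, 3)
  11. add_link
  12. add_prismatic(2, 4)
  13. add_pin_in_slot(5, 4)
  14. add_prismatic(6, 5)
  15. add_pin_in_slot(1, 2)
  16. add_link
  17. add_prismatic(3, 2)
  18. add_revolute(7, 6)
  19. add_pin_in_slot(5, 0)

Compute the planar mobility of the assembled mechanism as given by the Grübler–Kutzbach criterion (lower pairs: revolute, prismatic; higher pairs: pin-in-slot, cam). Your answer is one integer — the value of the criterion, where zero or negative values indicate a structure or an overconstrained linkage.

L=1 J1=0 J2=0
add link → L=2 J1=0 J2=0
add link → L=3 J1=0 J2=0
PS@0,1 dof=2 J2 → L=3 J1=0 J2=1
add link → L=4 J1=0 J2=1
P@1,3 dof=1 J1 → L=4 J1=1 J2=1
add link → L=5 J1=1 J2=1
C@3,4 dof=2 J2 → L=5 J1=1 J2=2
P@4,1 dof=1 J1 → L=5 J1=2 J2=2
add link → L=6 J1=2 J2=2
C@5,3 dof=2 J2 → L=6 J1=2 J2=3
add link → L=7 J1=2 J2=3
P@2,4 dof=1 J1 → L=7 J1=3 J2=3
PS@5,4 dof=2 J2 → L=7 J1=3 J2=4
P@6,5 dof=1 J1 → L=7 J1=4 J2=4
PS@1,2 dof=2 J2 → L=7 J1=4 J2=5
add link → L=8 J1=4 J2=5
P@3,2 dof=1 J1 → L=8 J1=5 J2=5
R@7,6 dof=1 J1 → L=8 J1=6 J2=5
PS@5,0 dof=2 J2 → L=8 J1=6 J2=6
M=3(L−1)−2J1−J2=3·7−2·6−6=3

M = 3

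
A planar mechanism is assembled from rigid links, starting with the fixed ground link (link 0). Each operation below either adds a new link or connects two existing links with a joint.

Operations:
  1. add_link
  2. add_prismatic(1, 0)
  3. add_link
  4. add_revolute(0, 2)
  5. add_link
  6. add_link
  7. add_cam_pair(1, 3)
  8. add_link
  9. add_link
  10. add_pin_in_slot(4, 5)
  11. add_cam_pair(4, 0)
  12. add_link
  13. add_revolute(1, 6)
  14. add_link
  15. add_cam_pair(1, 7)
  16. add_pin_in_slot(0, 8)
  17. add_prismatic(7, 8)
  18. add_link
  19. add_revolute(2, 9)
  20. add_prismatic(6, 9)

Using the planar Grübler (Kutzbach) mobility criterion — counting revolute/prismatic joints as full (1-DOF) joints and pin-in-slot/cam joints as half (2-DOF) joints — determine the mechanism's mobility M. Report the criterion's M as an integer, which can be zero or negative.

M = 10

link 0 = ground. State L|J1|J2 = 1|0|0
+link1  2|0|0
P(1,0) f=1→J1  2|1|0
+link2  3|1|0
R(0,2) f=1→J1  3|2|0
+link3  4|2|0
+link4  5|2|0
C(1,3) f=2→J2  5|2|1
+link5  6|2|1
+link6  7|2|1
PS(4,5) f=2→J2  7|2|2
C(4,0) f=2→J2  7|2|3
+link7  8|2|3
R(1,6) f=1→J1  8|3|3
+link8  9|3|3
C(1,7) f=2→J2  9|3|4
PS(0,8) f=2→J2  9|3|5
P(7,8) f=1→J1  9|4|5
+link9  10|4|5
R(2,9) f=1→J1  10|5|5
P(6,9) f=1→J1  10|6|5
M = 3(10−1)−2·6−5 = 27−12−5 = 10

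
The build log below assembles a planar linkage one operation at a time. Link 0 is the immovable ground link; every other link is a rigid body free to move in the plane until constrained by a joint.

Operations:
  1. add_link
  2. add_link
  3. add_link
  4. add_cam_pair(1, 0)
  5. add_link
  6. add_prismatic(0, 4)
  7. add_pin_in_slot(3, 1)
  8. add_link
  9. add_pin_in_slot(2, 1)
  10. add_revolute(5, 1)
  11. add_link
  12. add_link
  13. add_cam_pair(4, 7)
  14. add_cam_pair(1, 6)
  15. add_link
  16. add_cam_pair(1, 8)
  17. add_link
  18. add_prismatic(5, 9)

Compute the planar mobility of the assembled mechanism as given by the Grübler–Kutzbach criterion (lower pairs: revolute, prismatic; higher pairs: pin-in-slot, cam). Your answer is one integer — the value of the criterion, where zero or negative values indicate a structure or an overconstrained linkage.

M = 15

(L,J1,J2)=(1,0,0); link0 fixed
link1: (2,0,0)
link2: (3,0,0)
link3: (4,0,0)
C 1-0 [J2]: (4,0,1)
link4: (5,0,1)
P 0-4 [J1]: (5,1,1)
PS 3-1 [J2]: (5,1,2)
link5: (6,1,2)
PS 2-1 [J2]: (6,1,3)
R 5-1 [J1]: (6,2,3)
link6: (7,2,3)
link7: (8,2,3)
C 4-7 [J2]: (8,2,4)
C 1-6 [J2]: (8,2,5)
link8: (9,2,5)
C 1-8 [J2]: (9,2,6)
link9: (10,2,6)
P 5-9 [J1]: (10,3,6)
Grübler: 3·9 − 2·3 − 6 = 15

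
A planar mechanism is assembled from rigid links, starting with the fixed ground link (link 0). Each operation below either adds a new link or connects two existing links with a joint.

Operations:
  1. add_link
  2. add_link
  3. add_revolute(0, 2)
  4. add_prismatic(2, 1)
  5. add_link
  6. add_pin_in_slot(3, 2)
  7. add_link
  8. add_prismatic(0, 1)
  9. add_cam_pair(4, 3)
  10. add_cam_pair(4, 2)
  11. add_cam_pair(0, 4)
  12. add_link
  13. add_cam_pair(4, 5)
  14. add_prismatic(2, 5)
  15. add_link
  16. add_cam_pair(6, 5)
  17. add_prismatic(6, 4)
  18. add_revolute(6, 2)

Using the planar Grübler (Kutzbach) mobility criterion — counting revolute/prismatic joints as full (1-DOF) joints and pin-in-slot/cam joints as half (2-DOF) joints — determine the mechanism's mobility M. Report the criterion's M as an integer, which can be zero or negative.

[1;0;0] (link 0 is ground)
L+ [2;0;0]
L+ [3;0;0]
R(0,2)∈J1 [3;1;0]
P(2,1)∈J1 [3;2;0]
L+ [4;2;0]
PS(3,2)∈J2 [4;2;1]
L+ [5;2;1]
P(0,1)∈J1 [5;3;1]
C(4,3)∈J2 [5;3;2]
C(4,2)∈J2 [5;3;3]
C(0,4)∈J2 [5;3;4]
L+ [6;3;4]
C(4,5)∈J2 [6;3;5]
P(2,5)∈J1 [6;4;5]
L+ [7;4;5]
C(6,5)∈J2 [7;4;6]
P(6,4)∈J1 [7;5;6]
R(6,2)∈J1 [7;6;6]
mobility = 18 − 12 − 6 = 0

M = 0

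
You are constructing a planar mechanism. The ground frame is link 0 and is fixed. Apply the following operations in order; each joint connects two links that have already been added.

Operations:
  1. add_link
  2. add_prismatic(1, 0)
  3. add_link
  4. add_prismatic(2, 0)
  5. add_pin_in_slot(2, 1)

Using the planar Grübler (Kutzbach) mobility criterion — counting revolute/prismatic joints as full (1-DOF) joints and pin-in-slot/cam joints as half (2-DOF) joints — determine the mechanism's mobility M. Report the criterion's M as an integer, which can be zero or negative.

M = 1

ground; <1,0,0>
#1 <2,0,0>
P:1↔0 J1 <2,1,0>
#2 <3,1,0>
P:2↔0 J1 <3,2,0>
PS:2↔1 J2 <3,2,1>
3×2 − 2×2 − 1×1 = 1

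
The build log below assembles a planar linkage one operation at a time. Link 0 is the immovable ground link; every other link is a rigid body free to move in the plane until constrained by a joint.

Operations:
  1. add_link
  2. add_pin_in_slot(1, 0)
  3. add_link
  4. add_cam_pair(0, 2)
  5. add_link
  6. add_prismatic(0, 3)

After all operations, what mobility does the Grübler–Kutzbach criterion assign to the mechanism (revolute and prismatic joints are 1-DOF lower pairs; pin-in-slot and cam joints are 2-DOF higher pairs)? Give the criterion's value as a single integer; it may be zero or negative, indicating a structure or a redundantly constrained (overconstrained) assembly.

(L,J1,J2)=(1,0,0); link0 fixed
link1: (2,0,0)
PS 1-0 [J2]: (2,0,1)
link2: (3,0,1)
C 0-2 [J2]: (3,0,2)
link3: (4,0,2)
P 0-3 [J1]: (4,1,2)
Grübler: 3·3 − 2·1 − 2 = 5

M = 5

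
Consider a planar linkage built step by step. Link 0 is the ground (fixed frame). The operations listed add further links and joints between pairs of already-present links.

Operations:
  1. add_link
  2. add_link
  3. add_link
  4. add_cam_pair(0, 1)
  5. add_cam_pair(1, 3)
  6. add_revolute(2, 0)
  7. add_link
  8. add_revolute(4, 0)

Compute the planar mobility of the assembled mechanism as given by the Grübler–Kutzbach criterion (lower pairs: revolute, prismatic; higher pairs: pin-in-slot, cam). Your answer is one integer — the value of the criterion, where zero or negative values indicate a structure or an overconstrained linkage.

M = 6

(L,J1,J2)=(1,0,0); link0 fixed
link1: (2,0,0)
link2: (3,0,0)
link3: (4,0,0)
C 0-1 [J2]: (4,0,1)
C 1-3 [J2]: (4,0,2)
R 2-0 [J1]: (4,1,2)
link4: (5,1,2)
R 4-0 [J1]: (5,2,2)
Grübler: 3·4 − 2·2 − 2 = 6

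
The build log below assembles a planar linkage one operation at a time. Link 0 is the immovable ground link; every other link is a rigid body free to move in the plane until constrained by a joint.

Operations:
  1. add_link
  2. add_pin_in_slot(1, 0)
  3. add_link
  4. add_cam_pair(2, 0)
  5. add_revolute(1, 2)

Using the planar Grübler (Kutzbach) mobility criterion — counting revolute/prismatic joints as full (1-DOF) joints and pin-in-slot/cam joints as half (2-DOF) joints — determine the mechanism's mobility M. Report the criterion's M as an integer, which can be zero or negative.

M = 2

L=1 J1=0 J2=0
add link → L=2 J1=0 J2=0
PS@1,0 dof=2 J2 → L=2 J1=0 J2=1
add link → L=3 J1=0 J2=1
C@2,0 dof=2 J2 → L=3 J1=0 J2=2
R@1,2 dof=1 J1 → L=3 J1=1 J2=2
M=3(L−1)−2J1−J2=3·2−2·1−2=2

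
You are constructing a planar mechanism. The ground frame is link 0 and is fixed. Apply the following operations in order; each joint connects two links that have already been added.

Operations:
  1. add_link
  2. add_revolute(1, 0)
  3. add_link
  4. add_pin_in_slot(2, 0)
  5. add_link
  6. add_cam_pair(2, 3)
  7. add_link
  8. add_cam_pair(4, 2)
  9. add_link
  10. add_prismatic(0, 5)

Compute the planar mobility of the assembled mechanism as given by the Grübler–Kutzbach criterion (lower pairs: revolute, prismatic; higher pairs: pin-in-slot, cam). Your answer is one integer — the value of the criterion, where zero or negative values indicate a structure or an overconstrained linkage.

[1;0;0] (link 0 is ground)
L+ [2;0;0]
R(1,0)∈J1 [2;1;0]
L+ [3;1;0]
PS(2,0)∈J2 [3;1;1]
L+ [4;1;1]
C(2,3)∈J2 [4;1;2]
L+ [5;1;2]
C(4,2)∈J2 [5;1;3]
L+ [6;1;3]
P(0,5)∈J1 [6;2;3]
mobility = 15 − 4 − 3 = 8

M = 8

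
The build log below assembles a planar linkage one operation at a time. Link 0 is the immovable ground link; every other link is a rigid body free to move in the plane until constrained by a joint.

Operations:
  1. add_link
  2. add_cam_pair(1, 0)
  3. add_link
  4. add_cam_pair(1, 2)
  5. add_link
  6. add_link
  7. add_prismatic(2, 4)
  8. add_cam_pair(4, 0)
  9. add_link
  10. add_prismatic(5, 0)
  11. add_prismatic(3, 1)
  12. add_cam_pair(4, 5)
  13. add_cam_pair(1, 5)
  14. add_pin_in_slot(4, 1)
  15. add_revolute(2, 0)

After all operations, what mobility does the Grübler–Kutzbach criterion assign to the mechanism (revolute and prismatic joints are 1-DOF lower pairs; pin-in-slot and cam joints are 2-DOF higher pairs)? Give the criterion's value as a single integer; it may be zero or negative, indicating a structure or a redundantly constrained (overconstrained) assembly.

M = 1

(L,J1,J2)=(1,0,0); link0 fixed
link1: (2,0,0)
C 1-0 [J2]: (2,0,1)
link2: (3,0,1)
C 1-2 [J2]: (3,0,2)
link3: (4,0,2)
link4: (5,0,2)
P 2-4 [J1]: (5,1,2)
C 4-0 [J2]: (5,1,3)
link5: (6,1,3)
P 5-0 [J1]: (6,2,3)
P 3-1 [J1]: (6,3,3)
C 4-5 [J2]: (6,3,4)
C 1-5 [J2]: (6,3,5)
PS 4-1 [J2]: (6,3,6)
R 2-0 [J1]: (6,4,6)
Grübler: 3·5 − 2·4 − 6 = 1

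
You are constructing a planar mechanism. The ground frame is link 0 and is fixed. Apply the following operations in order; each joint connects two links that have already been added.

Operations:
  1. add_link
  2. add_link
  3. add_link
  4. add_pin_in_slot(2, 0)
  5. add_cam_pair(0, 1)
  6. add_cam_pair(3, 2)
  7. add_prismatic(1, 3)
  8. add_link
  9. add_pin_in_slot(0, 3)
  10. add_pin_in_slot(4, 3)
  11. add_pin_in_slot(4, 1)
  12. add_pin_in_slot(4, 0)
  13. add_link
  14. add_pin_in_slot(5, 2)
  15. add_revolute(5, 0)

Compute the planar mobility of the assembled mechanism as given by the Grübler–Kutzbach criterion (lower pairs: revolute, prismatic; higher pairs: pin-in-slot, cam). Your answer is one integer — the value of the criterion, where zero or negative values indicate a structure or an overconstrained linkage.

ground; <1,0,0>
#1 <2,0,0>
#2 <3,0,0>
#3 <4,0,0>
PS:2↔0 J2 <4,0,1>
C:0↔1 J2 <4,0,2>
C:3↔2 J2 <4,0,3>
P:1↔3 J1 <4,1,3>
#4 <5,1,3>
PS:0↔3 J2 <5,1,4>
PS:4↔3 J2 <5,1,5>
PS:4↔1 J2 <5,1,6>
PS:4↔0 J2 <5,1,7>
#5 <6,1,7>
PS:5↔2 J2 <6,1,8>
R:5↔0 J1 <6,2,8>
3×5 − 2×2 − 1×8 = 3

M = 3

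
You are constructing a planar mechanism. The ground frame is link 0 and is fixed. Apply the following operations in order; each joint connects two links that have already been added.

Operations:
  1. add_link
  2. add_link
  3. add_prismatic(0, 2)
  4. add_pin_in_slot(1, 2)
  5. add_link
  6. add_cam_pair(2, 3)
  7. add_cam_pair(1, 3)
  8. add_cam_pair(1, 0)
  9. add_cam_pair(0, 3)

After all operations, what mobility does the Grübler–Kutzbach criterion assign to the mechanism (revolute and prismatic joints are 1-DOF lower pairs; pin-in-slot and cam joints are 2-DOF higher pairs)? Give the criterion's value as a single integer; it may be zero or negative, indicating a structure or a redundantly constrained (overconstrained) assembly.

M = 2

link 0 = ground. State L|J1|J2 = 1|0|0
+link1  2|0|0
+link2  3|0|0
P(0,2) f=1→J1  3|1|0
PS(1,2) f=2→J2  3|1|1
+link3  4|1|1
C(2,3) f=2→J2  4|1|2
C(1,3) f=2→J2  4|1|3
C(1,0) f=2→J2  4|1|4
C(0,3) f=2→J2  4|1|5
M = 3(4−1)−2·1−5 = 9−2−5 = 2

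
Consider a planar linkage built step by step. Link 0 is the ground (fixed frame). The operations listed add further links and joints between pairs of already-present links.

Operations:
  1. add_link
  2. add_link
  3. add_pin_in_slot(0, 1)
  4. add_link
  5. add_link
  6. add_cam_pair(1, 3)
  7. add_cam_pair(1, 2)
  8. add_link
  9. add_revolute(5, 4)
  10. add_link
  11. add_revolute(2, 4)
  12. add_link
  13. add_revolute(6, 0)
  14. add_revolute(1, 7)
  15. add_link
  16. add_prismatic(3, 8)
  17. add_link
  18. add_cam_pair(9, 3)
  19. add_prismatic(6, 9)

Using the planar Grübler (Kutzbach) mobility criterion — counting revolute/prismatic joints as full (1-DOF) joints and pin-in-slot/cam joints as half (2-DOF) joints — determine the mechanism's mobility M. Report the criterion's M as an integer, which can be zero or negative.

(L,J1,J2)=(1,0,0); link0 fixed
link1: (2,0,0)
link2: (3,0,0)
PS 0-1 [J2]: (3,0,1)
link3: (4,0,1)
link4: (5,0,1)
C 1-3 [J2]: (5,0,2)
C 1-2 [J2]: (5,0,3)
link5: (6,0,3)
R 5-4 [J1]: (6,1,3)
link6: (7,1,3)
R 2-4 [J1]: (7,2,3)
link7: (8,2,3)
R 6-0 [J1]: (8,3,3)
R 1-7 [J1]: (8,4,3)
link8: (9,4,3)
P 3-8 [J1]: (9,5,3)
link9: (10,5,3)
C 9-3 [J2]: (10,5,4)
P 6-9 [J1]: (10,6,4)
Grübler: 3·9 − 2·6 − 4 = 11

M = 11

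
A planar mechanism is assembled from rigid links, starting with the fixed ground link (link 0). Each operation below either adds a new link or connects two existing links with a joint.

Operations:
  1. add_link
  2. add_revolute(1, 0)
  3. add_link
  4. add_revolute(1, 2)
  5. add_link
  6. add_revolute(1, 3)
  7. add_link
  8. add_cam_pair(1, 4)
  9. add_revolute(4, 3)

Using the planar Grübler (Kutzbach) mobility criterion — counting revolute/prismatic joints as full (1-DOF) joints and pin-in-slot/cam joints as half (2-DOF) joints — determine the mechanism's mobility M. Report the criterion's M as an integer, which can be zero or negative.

M = 3

ground; <1,0,0>
#1 <2,0,0>
R:1↔0 J1 <2,1,0>
#2 <3,1,0>
R:1↔2 J1 <3,2,0>
#3 <4,2,0>
R:1↔3 J1 <4,3,0>
#4 <5,3,0>
C:1↔4 J2 <5,3,1>
R:4↔3 J1 <5,4,1>
3×4 − 2×4 − 1×1 = 3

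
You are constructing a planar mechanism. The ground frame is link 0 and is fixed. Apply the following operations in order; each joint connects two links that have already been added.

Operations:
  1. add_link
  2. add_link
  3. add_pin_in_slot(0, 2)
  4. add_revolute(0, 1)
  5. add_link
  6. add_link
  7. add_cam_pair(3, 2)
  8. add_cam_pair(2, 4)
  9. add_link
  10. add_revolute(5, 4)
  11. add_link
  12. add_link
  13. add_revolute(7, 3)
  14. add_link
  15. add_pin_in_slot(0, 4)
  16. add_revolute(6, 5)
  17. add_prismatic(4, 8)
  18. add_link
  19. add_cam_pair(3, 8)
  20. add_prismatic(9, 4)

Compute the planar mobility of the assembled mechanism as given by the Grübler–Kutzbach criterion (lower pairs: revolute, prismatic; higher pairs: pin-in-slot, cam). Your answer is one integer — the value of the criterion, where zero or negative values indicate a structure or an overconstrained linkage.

M = 10

[1;0;0] (link 0 is ground)
L+ [2;0;0]
L+ [3;0;0]
PS(0,2)∈J2 [3;0;1]
R(0,1)∈J1 [3;1;1]
L+ [4;1;1]
L+ [5;1;1]
C(3,2)∈J2 [5;1;2]
C(2,4)∈J2 [5;1;3]
L+ [6;1;3]
R(5,4)∈J1 [6;2;3]
L+ [7;2;3]
L+ [8;2;3]
R(7,3)∈J1 [8;3;3]
L+ [9;3;3]
PS(0,4)∈J2 [9;3;4]
R(6,5)∈J1 [9;4;4]
P(4,8)∈J1 [9;5;4]
L+ [10;5;4]
C(3,8)∈J2 [10;5;5]
P(9,4)∈J1 [10;6;5]
mobility = 27 − 12 − 5 = 10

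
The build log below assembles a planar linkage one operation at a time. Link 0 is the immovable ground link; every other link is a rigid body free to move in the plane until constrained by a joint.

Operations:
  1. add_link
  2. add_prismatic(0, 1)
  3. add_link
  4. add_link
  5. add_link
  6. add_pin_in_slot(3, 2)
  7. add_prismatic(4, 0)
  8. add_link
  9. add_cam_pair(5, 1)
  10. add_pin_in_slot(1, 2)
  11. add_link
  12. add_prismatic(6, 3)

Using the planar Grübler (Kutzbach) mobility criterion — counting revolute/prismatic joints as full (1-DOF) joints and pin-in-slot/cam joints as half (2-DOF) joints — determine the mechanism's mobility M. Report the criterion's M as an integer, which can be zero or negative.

L=1 J1=0 J2=0
add link → L=2 J1=0 J2=0
P@0,1 dof=1 J1 → L=2 J1=1 J2=0
add link → L=3 J1=1 J2=0
add link → L=4 J1=1 J2=0
add link → L=5 J1=1 J2=0
PS@3,2 dof=2 J2 → L=5 J1=1 J2=1
P@4,0 dof=1 J1 → L=5 J1=2 J2=1
add link → L=6 J1=2 J2=1
C@5,1 dof=2 J2 → L=6 J1=2 J2=2
PS@1,2 dof=2 J2 → L=6 J1=2 J2=3
add link → L=7 J1=2 J2=3
P@6,3 dof=1 J1 → L=7 J1=3 J2=3
M=3(L−1)−2J1−J2=3·6−2·3−3=9

M = 9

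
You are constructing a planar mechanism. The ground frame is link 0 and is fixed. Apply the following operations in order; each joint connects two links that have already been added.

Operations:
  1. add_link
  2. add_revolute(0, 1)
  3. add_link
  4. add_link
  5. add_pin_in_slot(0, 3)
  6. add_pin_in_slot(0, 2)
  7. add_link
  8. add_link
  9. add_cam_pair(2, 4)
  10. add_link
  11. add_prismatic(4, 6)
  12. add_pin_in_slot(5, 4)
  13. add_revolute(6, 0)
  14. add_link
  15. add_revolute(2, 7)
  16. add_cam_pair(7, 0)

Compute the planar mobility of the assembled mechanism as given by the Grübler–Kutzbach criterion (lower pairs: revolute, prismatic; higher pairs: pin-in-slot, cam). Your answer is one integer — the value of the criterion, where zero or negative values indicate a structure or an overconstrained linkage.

(L,J1,J2)=(1,0,0); link0 fixed
link1: (2,0,0)
R 0-1 [J1]: (2,1,0)
link2: (3,1,0)
link3: (4,1,0)
PS 0-3 [J2]: (4,1,1)
PS 0-2 [J2]: (4,1,2)
link4: (5,1,2)
link5: (6,1,2)
C 2-4 [J2]: (6,1,3)
link6: (7,1,3)
P 4-6 [J1]: (7,2,3)
PS 5-4 [J2]: (7,2,4)
R 6-0 [J1]: (7,3,4)
link7: (8,3,4)
R 2-7 [J1]: (8,4,4)
C 7-0 [J2]: (8,4,5)
Grübler: 3·7 − 2·4 − 5 = 8

M = 8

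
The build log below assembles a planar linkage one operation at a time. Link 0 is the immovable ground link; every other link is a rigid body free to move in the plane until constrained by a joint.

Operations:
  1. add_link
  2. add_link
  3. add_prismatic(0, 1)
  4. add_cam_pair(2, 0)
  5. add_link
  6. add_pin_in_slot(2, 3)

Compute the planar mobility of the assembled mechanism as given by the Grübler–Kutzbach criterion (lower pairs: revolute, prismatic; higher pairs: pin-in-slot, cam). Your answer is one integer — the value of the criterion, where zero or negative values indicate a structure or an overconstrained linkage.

(L,J1,J2)=(1,0,0); link0 fixed
link1: (2,0,0)
link2: (3,0,0)
P 0-1 [J1]: (3,1,0)
C 2-0 [J2]: (3,1,1)
link3: (4,1,1)
PS 2-3 [J2]: (4,1,2)
Grübler: 3·3 − 2·1 − 2 = 5

M = 5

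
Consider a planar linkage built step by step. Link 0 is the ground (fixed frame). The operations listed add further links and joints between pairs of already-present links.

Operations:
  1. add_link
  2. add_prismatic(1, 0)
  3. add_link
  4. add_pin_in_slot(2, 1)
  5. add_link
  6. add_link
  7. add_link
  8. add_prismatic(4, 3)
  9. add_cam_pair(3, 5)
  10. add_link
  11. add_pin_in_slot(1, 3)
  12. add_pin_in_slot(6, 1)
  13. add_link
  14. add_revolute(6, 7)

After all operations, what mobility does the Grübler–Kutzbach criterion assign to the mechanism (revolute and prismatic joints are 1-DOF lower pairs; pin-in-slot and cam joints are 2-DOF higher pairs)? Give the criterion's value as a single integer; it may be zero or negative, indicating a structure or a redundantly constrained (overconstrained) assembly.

M = 11

link 0 = ground. State L|J1|J2 = 1|0|0
+link1  2|0|0
P(1,0) f=1→J1  2|1|0
+link2  3|1|0
PS(2,1) f=2→J2  3|1|1
+link3  4|1|1
+link4  5|1|1
+link5  6|1|1
P(4,3) f=1→J1  6|2|1
C(3,5) f=2→J2  6|2|2
+link6  7|2|2
PS(1,3) f=2→J2  7|2|3
PS(6,1) f=2→J2  7|2|4
+link7  8|2|4
R(6,7) f=1→J1  8|3|4
M = 3(8−1)−2·3−4 = 21−6−4 = 11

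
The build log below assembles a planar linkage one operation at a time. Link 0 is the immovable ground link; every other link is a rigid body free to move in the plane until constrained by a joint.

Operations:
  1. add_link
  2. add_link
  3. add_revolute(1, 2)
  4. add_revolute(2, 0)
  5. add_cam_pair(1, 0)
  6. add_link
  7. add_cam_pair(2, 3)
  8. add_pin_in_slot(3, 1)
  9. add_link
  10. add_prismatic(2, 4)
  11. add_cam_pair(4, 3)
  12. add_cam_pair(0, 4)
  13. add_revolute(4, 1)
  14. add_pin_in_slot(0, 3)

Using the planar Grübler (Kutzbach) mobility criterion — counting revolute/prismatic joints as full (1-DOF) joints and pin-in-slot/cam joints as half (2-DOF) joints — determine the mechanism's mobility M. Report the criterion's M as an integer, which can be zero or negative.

M = -2

L=1 J1=0 J2=0
add link → L=2 J1=0 J2=0
add link → L=3 J1=0 J2=0
R@1,2 dof=1 J1 → L=3 J1=1 J2=0
R@2,0 dof=1 J1 → L=3 J1=2 J2=0
C@1,0 dof=2 J2 → L=3 J1=2 J2=1
add link → L=4 J1=2 J2=1
C@2,3 dof=2 J2 → L=4 J1=2 J2=2
PS@3,1 dof=2 J2 → L=4 J1=2 J2=3
add link → L=5 J1=2 J2=3
P@2,4 dof=1 J1 → L=5 J1=3 J2=3
C@4,3 dof=2 J2 → L=5 J1=3 J2=4
C@0,4 dof=2 J2 → L=5 J1=3 J2=5
R@4,1 dof=1 J1 → L=5 J1=4 J2=5
PS@0,3 dof=2 J2 → L=5 J1=4 J2=6
M=3(L−1)−2J1−J2=3·4−2·4−6=-2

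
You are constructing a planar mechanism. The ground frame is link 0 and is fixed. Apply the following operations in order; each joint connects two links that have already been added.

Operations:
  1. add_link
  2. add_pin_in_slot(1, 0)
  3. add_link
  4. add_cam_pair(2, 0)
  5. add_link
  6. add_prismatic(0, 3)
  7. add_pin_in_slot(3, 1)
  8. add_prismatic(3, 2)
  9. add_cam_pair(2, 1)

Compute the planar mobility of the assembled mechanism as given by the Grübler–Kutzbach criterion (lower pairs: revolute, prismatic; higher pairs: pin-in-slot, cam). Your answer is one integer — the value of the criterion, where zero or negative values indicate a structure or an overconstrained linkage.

M = 1

ground; <1,0,0>
#1 <2,0,0>
PS:1↔0 J2 <2,0,1>
#2 <3,0,1>
C:2↔0 J2 <3,0,2>
#3 <4,0,2>
P:0↔3 J1 <4,1,2>
PS:3↔1 J2 <4,1,3>
P:3↔2 J1 <4,2,3>
C:2↔1 J2 <4,2,4>
3×3 − 2×2 − 1×4 = 1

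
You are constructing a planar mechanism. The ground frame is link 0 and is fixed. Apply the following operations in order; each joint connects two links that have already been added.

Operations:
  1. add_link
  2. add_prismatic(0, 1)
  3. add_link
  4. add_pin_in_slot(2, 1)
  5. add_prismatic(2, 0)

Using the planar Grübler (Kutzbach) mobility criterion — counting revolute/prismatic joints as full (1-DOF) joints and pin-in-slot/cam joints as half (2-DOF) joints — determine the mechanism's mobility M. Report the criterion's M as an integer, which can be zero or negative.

M = 1

L=1 J1=0 J2=0
add link → L=2 J1=0 J2=0
P@0,1 dof=1 J1 → L=2 J1=1 J2=0
add link → L=3 J1=1 J2=0
PS@2,1 dof=2 J2 → L=3 J1=1 J2=1
P@2,0 dof=1 J1 → L=3 J1=2 J2=1
M=3(L−1)−2J1−J2=3·2−2·2−1=1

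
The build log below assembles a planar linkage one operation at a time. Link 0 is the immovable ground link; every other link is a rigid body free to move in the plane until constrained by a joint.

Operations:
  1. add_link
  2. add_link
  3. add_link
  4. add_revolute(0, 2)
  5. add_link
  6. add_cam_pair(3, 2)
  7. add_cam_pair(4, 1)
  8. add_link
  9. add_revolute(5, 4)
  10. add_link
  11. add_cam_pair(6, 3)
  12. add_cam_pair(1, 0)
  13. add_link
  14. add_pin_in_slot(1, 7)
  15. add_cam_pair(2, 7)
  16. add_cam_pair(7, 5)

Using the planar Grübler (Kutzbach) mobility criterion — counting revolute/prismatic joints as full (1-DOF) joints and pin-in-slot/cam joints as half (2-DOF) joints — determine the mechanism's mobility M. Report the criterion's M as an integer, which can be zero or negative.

M = 10

L=1 J1=0 J2=0
add link → L=2 J1=0 J2=0
add link → L=3 J1=0 J2=0
add link → L=4 J1=0 J2=0
R@0,2 dof=1 J1 → L=4 J1=1 J2=0
add link → L=5 J1=1 J2=0
C@3,2 dof=2 J2 → L=5 J1=1 J2=1
C@4,1 dof=2 J2 → L=5 J1=1 J2=2
add link → L=6 J1=1 J2=2
R@5,4 dof=1 J1 → L=6 J1=2 J2=2
add link → L=7 J1=2 J2=2
C@6,3 dof=2 J2 → L=7 J1=2 J2=3
C@1,0 dof=2 J2 → L=7 J1=2 J2=4
add link → L=8 J1=2 J2=4
PS@1,7 dof=2 J2 → L=8 J1=2 J2=5
C@2,7 dof=2 J2 → L=8 J1=2 J2=6
C@7,5 dof=2 J2 → L=8 J1=2 J2=7
M=3(L−1)−2J1−J2=3·7−2·2−7=10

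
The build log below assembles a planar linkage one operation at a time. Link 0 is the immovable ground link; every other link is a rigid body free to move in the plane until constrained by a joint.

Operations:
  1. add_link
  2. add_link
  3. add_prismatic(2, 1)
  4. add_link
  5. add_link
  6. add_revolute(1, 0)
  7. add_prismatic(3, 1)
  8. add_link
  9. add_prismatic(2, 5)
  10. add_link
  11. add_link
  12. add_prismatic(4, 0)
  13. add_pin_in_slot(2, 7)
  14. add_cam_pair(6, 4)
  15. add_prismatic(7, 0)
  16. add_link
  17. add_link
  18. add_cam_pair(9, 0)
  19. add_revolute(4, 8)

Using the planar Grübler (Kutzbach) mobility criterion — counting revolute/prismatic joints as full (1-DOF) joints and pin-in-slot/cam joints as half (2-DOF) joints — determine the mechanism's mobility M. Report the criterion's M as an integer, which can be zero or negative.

L=1 J1=0 J2=0
add link → L=2 J1=0 J2=0
add link → L=3 J1=0 J2=0
P@2,1 dof=1 J1 → L=3 J1=1 J2=0
add link → L=4 J1=1 J2=0
add link → L=5 J1=1 J2=0
R@1,0 dof=1 J1 → L=5 J1=2 J2=0
P@3,1 dof=1 J1 → L=5 J1=3 J2=0
add link → L=6 J1=3 J2=0
P@2,5 dof=1 J1 → L=6 J1=4 J2=0
add link → L=7 J1=4 J2=0
add link → L=8 J1=4 J2=0
P@4,0 dof=1 J1 → L=8 J1=5 J2=0
PS@2,7 dof=2 J2 → L=8 J1=5 J2=1
C@6,4 dof=2 J2 → L=8 J1=5 J2=2
P@7,0 dof=1 J1 → L=8 J1=6 J2=2
add link → L=9 J1=6 J2=2
add link → L=10 J1=6 J2=2
C@9,0 dof=2 J2 → L=10 J1=6 J2=3
R@4,8 dof=1 J1 → L=10 J1=7 J2=3
M=3(L−1)−2J1−J2=3·9−2·7−3=10

M = 10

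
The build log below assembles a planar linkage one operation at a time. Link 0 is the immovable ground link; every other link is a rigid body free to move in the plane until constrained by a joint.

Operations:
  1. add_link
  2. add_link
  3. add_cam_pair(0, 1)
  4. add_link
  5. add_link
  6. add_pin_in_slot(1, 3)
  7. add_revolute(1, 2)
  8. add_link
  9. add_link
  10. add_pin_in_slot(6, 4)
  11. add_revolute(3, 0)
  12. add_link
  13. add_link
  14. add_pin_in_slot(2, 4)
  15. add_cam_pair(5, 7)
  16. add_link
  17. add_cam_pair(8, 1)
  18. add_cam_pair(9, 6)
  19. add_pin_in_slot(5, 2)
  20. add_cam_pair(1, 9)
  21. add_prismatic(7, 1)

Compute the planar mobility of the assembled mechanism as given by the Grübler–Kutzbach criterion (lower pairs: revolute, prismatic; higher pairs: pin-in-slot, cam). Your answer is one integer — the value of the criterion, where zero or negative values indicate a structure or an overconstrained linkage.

L=1 J1=0 J2=0
add link → L=2 J1=0 J2=0
add link → L=3 J1=0 J2=0
C@0,1 dof=2 J2 → L=3 J1=0 J2=1
add link → L=4 J1=0 J2=1
add link → L=5 J1=0 J2=1
PS@1,3 dof=2 J2 → L=5 J1=0 J2=2
R@1,2 dof=1 J1 → L=5 J1=1 J2=2
add link → L=6 J1=1 J2=2
add link → L=7 J1=1 J2=2
PS@6,4 dof=2 J2 → L=7 J1=1 J2=3
R@3,0 dof=1 J1 → L=7 J1=2 J2=3
add link → L=8 J1=2 J2=3
add link → L=9 J1=2 J2=3
PS@2,4 dof=2 J2 → L=9 J1=2 J2=4
C@5,7 dof=2 J2 → L=9 J1=2 J2=5
add link → L=10 J1=2 J2=5
C@8,1 dof=2 J2 → L=10 J1=2 J2=6
C@9,6 dof=2 J2 → L=10 J1=2 J2=7
PS@5,2 dof=2 J2 → L=10 J1=2 J2=8
C@1,9 dof=2 J2 → L=10 J1=2 J2=9
P@7,1 dof=1 J1 → L=10 J1=3 J2=9
M=3(L−1)−2J1−J2=3·9−2·3−9=12

M = 12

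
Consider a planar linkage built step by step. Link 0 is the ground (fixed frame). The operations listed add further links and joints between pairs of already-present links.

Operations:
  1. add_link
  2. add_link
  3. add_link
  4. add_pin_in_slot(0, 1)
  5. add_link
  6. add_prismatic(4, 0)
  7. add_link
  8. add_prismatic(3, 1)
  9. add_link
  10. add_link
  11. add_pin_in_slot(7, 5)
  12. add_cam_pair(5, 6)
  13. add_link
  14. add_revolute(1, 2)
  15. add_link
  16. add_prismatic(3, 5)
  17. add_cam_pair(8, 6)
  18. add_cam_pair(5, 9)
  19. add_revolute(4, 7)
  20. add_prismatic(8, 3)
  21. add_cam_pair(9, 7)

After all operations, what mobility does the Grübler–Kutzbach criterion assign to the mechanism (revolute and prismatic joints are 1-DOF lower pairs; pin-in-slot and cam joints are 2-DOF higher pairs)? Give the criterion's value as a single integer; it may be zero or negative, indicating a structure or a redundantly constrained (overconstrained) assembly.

M = 9

[1;0;0] (link 0 is ground)
L+ [2;0;0]
L+ [3;0;0]
L+ [4;0;0]
PS(0,1)∈J2 [4;0;1]
L+ [5;0;1]
P(4,0)∈J1 [5;1;1]
L+ [6;1;1]
P(3,1)∈J1 [6;2;1]
L+ [7;2;1]
L+ [8;2;1]
PS(7,5)∈J2 [8;2;2]
C(5,6)∈J2 [8;2;3]
L+ [9;2;3]
R(1,2)∈J1 [9;3;3]
L+ [10;3;3]
P(3,5)∈J1 [10;4;3]
C(8,6)∈J2 [10;4;4]
C(5,9)∈J2 [10;4;5]
R(4,7)∈J1 [10;5;5]
P(8,3)∈J1 [10;6;5]
C(9,7)∈J2 [10;6;6]
mobility = 27 − 12 − 6 = 9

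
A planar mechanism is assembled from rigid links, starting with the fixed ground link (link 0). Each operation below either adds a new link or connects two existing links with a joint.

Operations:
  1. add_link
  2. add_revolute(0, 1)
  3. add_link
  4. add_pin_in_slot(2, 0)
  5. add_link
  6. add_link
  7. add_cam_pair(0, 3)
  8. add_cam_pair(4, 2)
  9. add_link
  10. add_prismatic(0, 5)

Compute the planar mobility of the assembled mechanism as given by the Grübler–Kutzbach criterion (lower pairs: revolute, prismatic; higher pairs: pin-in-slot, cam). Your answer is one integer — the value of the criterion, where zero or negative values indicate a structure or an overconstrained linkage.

M = 8

(L,J1,J2)=(1,0,0); link0 fixed
link1: (2,0,0)
R 0-1 [J1]: (2,1,0)
link2: (3,1,0)
PS 2-0 [J2]: (3,1,1)
link3: (4,1,1)
link4: (5,1,1)
C 0-3 [J2]: (5,1,2)
C 4-2 [J2]: (5,1,3)
link5: (6,1,3)
P 0-5 [J1]: (6,2,3)
Grübler: 3·5 − 2·2 − 3 = 8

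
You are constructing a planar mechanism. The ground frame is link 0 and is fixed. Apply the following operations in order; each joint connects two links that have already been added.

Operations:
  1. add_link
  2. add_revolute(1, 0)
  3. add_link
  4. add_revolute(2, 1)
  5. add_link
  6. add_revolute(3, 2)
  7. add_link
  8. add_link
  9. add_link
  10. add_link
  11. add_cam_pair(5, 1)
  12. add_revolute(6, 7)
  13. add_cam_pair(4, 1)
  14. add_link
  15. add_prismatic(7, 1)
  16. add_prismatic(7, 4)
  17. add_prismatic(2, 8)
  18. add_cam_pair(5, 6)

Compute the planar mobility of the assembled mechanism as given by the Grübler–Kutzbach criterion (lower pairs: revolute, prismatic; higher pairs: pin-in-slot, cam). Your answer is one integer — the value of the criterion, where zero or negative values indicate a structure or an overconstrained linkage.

ground; <1,0,0>
#1 <2,0,0>
R:1↔0 J1 <2,1,0>
#2 <3,1,0>
R:2↔1 J1 <3,2,0>
#3 <4,2,0>
R:3↔2 J1 <4,3,0>
#4 <5,3,0>
#5 <6,3,0>
#6 <7,3,0>
#7 <8,3,0>
C:5↔1 J2 <8,3,1>
R:6↔7 J1 <8,4,1>
C:4↔1 J2 <8,4,2>
#8 <9,4,2>
P:7↔1 J1 <9,5,2>
P:7↔4 J1 <9,6,2>
P:2↔8 J1 <9,7,2>
C:5↔6 J2 <9,7,3>
3×8 − 2×7 − 1×3 = 7

M = 7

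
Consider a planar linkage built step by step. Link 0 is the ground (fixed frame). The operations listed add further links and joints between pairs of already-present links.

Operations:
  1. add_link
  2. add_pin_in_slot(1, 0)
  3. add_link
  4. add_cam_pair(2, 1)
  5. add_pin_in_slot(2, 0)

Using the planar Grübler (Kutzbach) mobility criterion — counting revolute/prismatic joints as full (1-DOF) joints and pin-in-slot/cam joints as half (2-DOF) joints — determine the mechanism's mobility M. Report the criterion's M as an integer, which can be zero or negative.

(L,J1,J2)=(1,0,0); link0 fixed
link1: (2,0,0)
PS 1-0 [J2]: (2,0,1)
link2: (3,0,1)
C 2-1 [J2]: (3,0,2)
PS 2-0 [J2]: (3,0,3)
Grübler: 3·2 − 2·0 − 3 = 3

M = 3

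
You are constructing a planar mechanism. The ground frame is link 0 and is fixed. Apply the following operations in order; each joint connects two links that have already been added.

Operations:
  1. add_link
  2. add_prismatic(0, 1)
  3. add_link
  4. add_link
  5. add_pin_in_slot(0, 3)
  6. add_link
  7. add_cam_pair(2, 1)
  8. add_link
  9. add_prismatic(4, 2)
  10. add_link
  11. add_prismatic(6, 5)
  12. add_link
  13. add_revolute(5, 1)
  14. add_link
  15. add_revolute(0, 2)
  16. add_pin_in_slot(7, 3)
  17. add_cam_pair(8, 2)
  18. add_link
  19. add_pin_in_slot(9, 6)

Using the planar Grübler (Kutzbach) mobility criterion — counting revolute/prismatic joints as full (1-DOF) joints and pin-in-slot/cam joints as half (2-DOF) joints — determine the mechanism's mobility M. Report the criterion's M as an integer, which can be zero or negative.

M = 12

link 0 = ground. State L|J1|J2 = 1|0|0
+link1  2|0|0
P(0,1) f=1→J1  2|1|0
+link2  3|1|0
+link3  4|1|0
PS(0,3) f=2→J2  4|1|1
+link4  5|1|1
C(2,1) f=2→J2  5|1|2
+link5  6|1|2
P(4,2) f=1→J1  6|2|2
+link6  7|2|2
P(6,5) f=1→J1  7|3|2
+link7  8|3|2
R(5,1) f=1→J1  8|4|2
+link8  9|4|2
R(0,2) f=1→J1  9|5|2
PS(7,3) f=2→J2  9|5|3
C(8,2) f=2→J2  9|5|4
+link9  10|5|4
PS(9,6) f=2→J2  10|5|5
M = 3(10−1)−2·5−5 = 27−10−5 = 12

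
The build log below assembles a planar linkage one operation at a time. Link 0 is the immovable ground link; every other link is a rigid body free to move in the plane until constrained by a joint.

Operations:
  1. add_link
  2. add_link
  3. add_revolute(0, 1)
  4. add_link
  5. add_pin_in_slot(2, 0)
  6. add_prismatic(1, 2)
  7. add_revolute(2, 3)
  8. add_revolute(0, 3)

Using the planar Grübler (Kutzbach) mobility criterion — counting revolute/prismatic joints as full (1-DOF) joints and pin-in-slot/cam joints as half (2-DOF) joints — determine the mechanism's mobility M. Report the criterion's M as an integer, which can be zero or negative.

ground; <1,0,0>
#1 <2,0,0>
#2 <3,0,0>
R:0↔1 J1 <3,1,0>
#3 <4,1,0>
PS:2↔0 J2 <4,1,1>
P:1↔2 J1 <4,2,1>
R:2↔3 J1 <4,3,1>
R:0↔3 J1 <4,4,1>
3×3 − 2×4 − 1×1 = 0

M = 0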